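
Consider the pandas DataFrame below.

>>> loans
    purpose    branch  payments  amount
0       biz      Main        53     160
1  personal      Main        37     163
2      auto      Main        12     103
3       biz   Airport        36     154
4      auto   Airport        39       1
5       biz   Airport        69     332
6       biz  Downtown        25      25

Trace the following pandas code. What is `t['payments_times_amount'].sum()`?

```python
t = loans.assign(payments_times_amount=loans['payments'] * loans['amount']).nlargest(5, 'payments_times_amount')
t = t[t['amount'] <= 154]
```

6780

add column payments_times_amount = loans['payments'] * loans['amount']:
    purpose    branch  payments  amount  payments_times_amount
0       biz      Main        53     160                   8480
1  personal      Main        37     163                   6031
2      auto      Main        12     103                   1236
3       biz   Airport        36     154                   5544
4      auto   Airport        39       1                     39
5       biz   Airport        69     332                  22908
6       biz  Downtown        25      25                    625
take 5 rows with largest payments_times_amount:
    purpose   branch  payments  amount  payments_times_amount
5       biz  Airport        69     332                  22908
0       biz     Main        53     160                   8480
1  personal     Main        37     163                   6031
3       biz  Airport        36     154                   5544
2      auto     Main        12     103                   1236
filter rows where amount <= 154:
  purpose   branch  payments  amount  payments_times_amount
3     biz  Airport        36     154                   5544
2    auto     Main        12     103                   1236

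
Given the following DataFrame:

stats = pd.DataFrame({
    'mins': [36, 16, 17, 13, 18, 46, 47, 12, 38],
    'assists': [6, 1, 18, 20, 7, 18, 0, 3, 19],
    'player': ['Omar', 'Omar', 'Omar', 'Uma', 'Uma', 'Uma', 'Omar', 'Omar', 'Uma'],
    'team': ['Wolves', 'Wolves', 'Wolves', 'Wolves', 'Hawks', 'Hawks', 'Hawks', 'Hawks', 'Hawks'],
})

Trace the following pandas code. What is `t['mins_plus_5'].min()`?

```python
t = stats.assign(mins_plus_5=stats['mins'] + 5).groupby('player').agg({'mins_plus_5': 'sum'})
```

add column mins_plus_5 = stats['mins'] + 5:
   mins  assists player    team  mins_plus_5
0    36        6   Omar  Wolves           41
1    16        1   Omar  Wolves           21
2    17       18   Omar  Wolves           22
3    13       20    Uma  Wolves           18
4    18        7    Uma   Hawks           23
5    46       18    Uma   Hawks           51
6    47        0   Omar   Hawks           52
7    12        3   Omar   Hawks           17
8    38       19    Uma   Hawks           43
group by player, sum of mins_plus_5:
        mins_plus_5
player             
Omar            153
Uma             135
Hence 135.

135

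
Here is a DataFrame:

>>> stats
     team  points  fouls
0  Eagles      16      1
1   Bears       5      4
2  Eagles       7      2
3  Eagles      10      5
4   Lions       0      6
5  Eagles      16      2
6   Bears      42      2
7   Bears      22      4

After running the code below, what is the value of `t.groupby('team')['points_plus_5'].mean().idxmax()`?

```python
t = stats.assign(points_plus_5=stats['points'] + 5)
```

Bears

add column points_plus_5 = stats['points'] + 5:
     team  points  fouls  points_plus_5
0  Eagles      16      1             21
1   Bears       5      4             10
2  Eagles       7      2             12
3  Eagles      10      5             15
4   Lions       0      6              5
5  Eagles      16      2             21
6   Bears      42      2             47
7   Bears      22      4             27
group by team, mean of points_plus_5:
team
Bears     28.00
Eagles    17.25
Lions      5.00
Name: points_plus_5, dtype: float64
Finally, label with the largest value = Bears.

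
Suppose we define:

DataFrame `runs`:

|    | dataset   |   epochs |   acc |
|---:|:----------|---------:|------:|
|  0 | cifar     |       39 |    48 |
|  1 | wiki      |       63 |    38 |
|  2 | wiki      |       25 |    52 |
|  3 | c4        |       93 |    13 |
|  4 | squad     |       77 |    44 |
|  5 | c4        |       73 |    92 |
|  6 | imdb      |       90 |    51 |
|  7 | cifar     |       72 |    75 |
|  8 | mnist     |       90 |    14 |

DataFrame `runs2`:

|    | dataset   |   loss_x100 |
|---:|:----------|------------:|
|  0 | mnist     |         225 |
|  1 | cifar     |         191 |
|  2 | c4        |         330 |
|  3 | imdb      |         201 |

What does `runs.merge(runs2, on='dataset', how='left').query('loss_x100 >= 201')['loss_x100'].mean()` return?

merge on 'dataset' (how='left') → 9 rows:
  dataset  epochs  acc  loss_x100
0   cifar      39   48      191.0
1    wiki      63   38        NaN
2    wiki      25   52        NaN
3      c4      93   13      330.0
4   squad      77   44        NaN
5      c4      73   92      330.0
6    imdb      90   51      201.0
7   cifar      72   75      191.0
8   mnist      90   14      225.0
filter rows where loss_x100 >= 201:
  dataset  epochs  acc  loss_x100
3      c4      93   13      330.0
5      c4      73   92      330.0
6    imdb      90   51      201.0
8   mnist      90   14      225.0

271.5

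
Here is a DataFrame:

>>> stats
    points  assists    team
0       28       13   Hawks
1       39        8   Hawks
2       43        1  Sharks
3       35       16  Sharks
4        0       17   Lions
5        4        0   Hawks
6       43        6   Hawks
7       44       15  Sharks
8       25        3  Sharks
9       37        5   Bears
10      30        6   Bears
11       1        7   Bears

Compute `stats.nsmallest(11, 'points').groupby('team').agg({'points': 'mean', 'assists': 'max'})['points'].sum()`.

take 11 rows with smallest points:
    points  assists    team
4        0       17   Lions
11       1        7   Bears
5        4        0   Hawks
8       25        3  Sharks
0       28       13   Hawks
10      30        6   Bears
3       35       16  Sharks
9       37        5   Bears
1       39        8   Hawks
2       43        1  Sharks
6       43        6   Hawks
group by team: mean(points), max(assists):
           points  assists
team                      
Bears   22.666667        7
Hawks   28.500000       13
Lions    0.000000       17
Sharks  34.333333       16
Taking the sum of column 'points' gives 85.5.

85.5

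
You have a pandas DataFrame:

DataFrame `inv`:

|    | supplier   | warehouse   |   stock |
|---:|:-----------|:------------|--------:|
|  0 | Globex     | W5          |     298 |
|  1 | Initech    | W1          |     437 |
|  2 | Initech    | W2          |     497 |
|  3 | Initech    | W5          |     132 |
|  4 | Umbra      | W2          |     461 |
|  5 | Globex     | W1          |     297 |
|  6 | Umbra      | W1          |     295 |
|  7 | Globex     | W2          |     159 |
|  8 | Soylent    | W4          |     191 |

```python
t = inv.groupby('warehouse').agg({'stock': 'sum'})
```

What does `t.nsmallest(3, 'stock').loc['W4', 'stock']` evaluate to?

group by warehouse, sum of stock:
           stock
warehouse       
W1          1029
W2          1117
W4           191
W5           430
take 3 rows with smallest stock:
           stock
warehouse       
W4           191
W5           430
W1          1029
So loc['W4', 'stock'] = 191.

191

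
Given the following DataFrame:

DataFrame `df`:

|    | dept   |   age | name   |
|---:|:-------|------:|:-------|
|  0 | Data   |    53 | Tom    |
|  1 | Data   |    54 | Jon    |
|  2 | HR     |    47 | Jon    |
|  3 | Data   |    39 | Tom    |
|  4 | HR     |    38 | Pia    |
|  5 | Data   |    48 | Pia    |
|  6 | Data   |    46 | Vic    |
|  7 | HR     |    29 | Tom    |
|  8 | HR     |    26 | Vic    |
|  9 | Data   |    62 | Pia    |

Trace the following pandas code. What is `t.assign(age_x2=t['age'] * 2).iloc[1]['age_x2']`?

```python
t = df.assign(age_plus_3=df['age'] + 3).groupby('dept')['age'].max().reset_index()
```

add column age_plus_3 = df['age'] + 3:
   dept  age name  age_plus_3
0  Data   53  Tom          56
1  Data   54  Jon          57
2    HR   47  Jon          50
3  Data   39  Tom          42
4    HR   38  Pia          41
5  Data   48  Pia          51
6  Data   46  Vic          49
7    HR   29  Tom          32
8    HR   26  Vic          29
9  Data   62  Pia          65
group by dept, max of age:
dept
Data    62
HR      47
Name: age, dtype: int64
reset_index():
   dept  age
0  Data   62
1    HR   47
add column age_x2 = t['age'] * 2:
   dept  age  age_x2
0  Data   62     124
1    HR   47      94
value at position 1, column 'age_x2' → 94

94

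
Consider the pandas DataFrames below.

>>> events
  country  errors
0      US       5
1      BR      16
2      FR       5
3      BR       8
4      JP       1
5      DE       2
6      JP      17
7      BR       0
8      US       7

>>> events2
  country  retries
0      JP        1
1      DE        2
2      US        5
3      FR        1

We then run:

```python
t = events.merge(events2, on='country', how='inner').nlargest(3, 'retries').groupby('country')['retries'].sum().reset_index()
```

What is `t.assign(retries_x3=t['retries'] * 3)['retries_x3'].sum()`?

36

merge on 'country' (how='inner') → 6 rows:
  country  errors  retries
0      US       5        5
1      FR       5        1
2      JP       1        1
3      DE       2        2
4      JP      17        1
5      US       7        5
take 3 rows with largest retries:
  country  errors  retries
0      US       5        5
5      US       7        5
3      DE       2        2
group by country, sum of retries:
country
DE     2
US    10
Name: retries, dtype: int64
reset_index():
  country  retries
0      DE        2
1      US       10
add column retries_x3 = t['retries'] * 3:
  country  retries  retries_x3
0      DE        2           6
1      US       10          30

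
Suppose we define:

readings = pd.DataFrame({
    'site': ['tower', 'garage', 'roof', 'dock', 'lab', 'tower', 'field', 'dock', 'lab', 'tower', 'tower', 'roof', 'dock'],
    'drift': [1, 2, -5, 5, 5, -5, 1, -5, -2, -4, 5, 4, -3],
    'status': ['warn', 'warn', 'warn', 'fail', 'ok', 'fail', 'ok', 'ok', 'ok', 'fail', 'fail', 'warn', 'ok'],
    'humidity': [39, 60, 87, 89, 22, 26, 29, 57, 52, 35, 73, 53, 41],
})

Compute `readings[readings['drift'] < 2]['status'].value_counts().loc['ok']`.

4

filter rows where drift < 2:
     site  drift status  humidity
0   tower      1   warn        39
2    roof     -5   warn        87
5   tower     -5   fail        26
6   field      1     ok        29
7    dock     -5     ok        57
8     lab     -2     ok        52
9   tower     -4   fail        35
12   dock     -3     ok        41
value_counts of status:
status
ok      4
warn    2
fail    2
Name: count, dtype: int64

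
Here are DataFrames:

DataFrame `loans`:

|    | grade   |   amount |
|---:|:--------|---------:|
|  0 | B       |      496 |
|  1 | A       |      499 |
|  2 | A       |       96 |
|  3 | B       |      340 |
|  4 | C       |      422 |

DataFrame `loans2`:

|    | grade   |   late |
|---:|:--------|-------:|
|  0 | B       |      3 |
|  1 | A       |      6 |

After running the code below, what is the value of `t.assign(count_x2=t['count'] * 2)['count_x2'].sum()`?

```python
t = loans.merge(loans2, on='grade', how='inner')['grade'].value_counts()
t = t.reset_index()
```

merge on 'grade' (how='inner') → 4 rows:
  grade  amount  late
0     B     496     3
1     A     499     6
2     A      96     6
3     B     340     3
value_counts of grade:
grade
B    2
A    2
Name: count, dtype: int64
reset_index():
  grade  count
0     B      2
1     A      2
add column count_x2 = t['count'] * 2:
  grade  count  count_x2
0     B      2         4
1     A      2         4
Finally, sum of column 'count_x2' = 8.

8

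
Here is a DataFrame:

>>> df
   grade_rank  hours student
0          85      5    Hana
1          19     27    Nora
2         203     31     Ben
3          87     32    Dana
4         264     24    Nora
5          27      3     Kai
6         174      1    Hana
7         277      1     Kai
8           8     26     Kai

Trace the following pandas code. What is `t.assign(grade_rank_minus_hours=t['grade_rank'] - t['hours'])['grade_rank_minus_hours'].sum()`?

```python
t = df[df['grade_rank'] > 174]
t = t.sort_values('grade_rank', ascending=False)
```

688

filter rows where grade_rank > 174:
   grade_rank  hours student
2         203     31     Ben
4         264     24    Nora
7         277      1     Kai
sort by grade_rank descending:
   grade_rank  hours student
7         277      1     Kai
4         264     24    Nora
2         203     31     Ben
add column grade_rank_minus_hours = t['grade_rank'] - t['hours']:
   grade_rank  hours student  grade_rank_minus_hours
7         277      1     Kai                     276
4         264     24    Nora                     240
2         203     31     Ben                     172
Reading off the sum of column 'grade_rank_minus_hours', we get 688.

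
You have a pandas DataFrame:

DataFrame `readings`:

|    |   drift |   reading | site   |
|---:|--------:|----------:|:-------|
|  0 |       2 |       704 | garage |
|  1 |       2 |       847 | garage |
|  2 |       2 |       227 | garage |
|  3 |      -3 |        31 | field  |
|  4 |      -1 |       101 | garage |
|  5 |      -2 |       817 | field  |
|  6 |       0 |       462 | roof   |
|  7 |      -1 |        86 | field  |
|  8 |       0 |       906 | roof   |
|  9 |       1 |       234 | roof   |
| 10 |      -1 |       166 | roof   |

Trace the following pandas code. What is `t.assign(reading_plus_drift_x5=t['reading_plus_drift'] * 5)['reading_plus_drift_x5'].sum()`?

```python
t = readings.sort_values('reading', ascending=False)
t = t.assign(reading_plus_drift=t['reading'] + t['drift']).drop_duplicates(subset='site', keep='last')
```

1465

sort by reading descending:
    drift  reading    site
8       0      906    roof
1       2      847  garage
5      -2      817   field
0       2      704  garage
6       0      462    roof
9       1      234    roof
2       2      227  garage
10     -1      166    roof
4      -1      101  garage
7      -1       86   field
3      -3       31   field
add column reading_plus_drift = t['reading'] + t['drift']:
    drift  reading    site  reading_plus_drift
8       0      906    roof                 906
1       2      847  garage                 849
5      -2      817   field                 815
0       2      704  garage                 706
6       0      462    roof                 462
9       1      234    roof                 235
2       2      227  garage                 229
10     -1      166    roof                 165
4      -1      101  garage                 100
7      -1       86   field                  85
3      -3       31   field                  28
drop duplicate site (keep=last):
    drift  reading    site  reading_plus_drift
10     -1      166    roof                 165
4      -1      101  garage                 100
3      -3       31   field                  28
add column reading_plus_drift_x5 = t['reading_plus_drift'] * 5:
    drift  reading    site  reading_plus_drift  reading_plus_drift_x5
10     -1      166    roof                 165                    825
4      -1      101  garage                 100                    500
3      -3       31   field                  28                    140
So sum() = 1465.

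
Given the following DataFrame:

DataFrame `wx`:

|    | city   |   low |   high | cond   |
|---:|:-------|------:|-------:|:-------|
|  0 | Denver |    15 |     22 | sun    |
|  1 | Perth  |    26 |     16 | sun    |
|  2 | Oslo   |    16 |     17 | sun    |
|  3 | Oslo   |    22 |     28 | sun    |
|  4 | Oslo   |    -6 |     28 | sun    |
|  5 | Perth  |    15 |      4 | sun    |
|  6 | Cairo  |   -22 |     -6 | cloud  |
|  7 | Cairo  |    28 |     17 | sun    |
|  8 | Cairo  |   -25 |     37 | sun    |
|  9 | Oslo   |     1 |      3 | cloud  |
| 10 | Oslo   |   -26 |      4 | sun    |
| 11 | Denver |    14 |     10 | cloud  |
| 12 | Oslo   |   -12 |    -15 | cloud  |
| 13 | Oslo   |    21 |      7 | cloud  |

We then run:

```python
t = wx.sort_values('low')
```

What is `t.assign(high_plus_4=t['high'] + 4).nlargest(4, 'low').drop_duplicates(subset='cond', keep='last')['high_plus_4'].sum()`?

sort by low:
      city  low  high   cond
10    Oslo  -26     4    sun
8    Cairo  -25    37    sun
6    Cairo  -22    -6  cloud
12    Oslo  -12   -15  cloud
4     Oslo   -6    28    sun
9     Oslo    1     3  cloud
11  Denver   14    10  cloud
0   Denver   15    22    sun
5    Perth   15     4    sun
2     Oslo   16    17    sun
13    Oslo   21     7  cloud
3     Oslo   22    28    sun
1    Perth   26    16    sun
7    Cairo   28    17    sun
add column high_plus_4 = t['high'] + 4:
      city  low  high   cond  high_plus_4
10    Oslo  -26     4    sun            8
8    Cairo  -25    37    sun           41
6    Cairo  -22    -6  cloud           -2
12    Oslo  -12   -15  cloud          -11
4     Oslo   -6    28    sun           32
9     Oslo    1     3  cloud            7
11  Denver   14    10  cloud           14
0   Denver   15    22    sun           26
5    Perth   15     4    sun            8
2     Oslo   16    17    sun           21
13    Oslo   21     7  cloud           11
3     Oslo   22    28    sun           32
1    Perth   26    16    sun           20
7    Cairo   28    17    sun           21
take 4 rows with largest low:
     city  low  high   cond  high_plus_4
7   Cairo   28    17    sun           21
1   Perth   26    16    sun           20
3    Oslo   22    28    sun           32
13   Oslo   21     7  cloud           11
drop duplicate cond (keep=last):
    city  low  high   cond  high_plus_4
3   Oslo   22    28    sun           32
13  Oslo   21     7  cloud           11
sum of column 'high_plus_4' → 43

43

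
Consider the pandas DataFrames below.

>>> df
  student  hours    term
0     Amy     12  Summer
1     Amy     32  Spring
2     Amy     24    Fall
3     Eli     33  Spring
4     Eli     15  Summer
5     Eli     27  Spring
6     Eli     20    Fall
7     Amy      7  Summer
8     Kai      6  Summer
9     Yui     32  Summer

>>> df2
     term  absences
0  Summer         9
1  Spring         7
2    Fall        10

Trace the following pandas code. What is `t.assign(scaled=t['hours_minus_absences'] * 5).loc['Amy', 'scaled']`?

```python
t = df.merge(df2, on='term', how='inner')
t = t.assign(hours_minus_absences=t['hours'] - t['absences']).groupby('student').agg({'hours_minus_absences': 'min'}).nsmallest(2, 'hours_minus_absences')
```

merge on 'term' (how='inner') → 10 rows:
  student  hours    term  absences
0     Amy     12  Summer         9
1     Amy     32  Spring         7
2     Amy     24    Fall        10
3     Eli     33  Spring         7
4     Eli     15  Summer         9
5     Eli     27  Spring         7
6     Eli     20    Fall        10
7     Amy      7  Summer         9
8     Kai      6  Summer         9
9     Yui     32  Summer         9
add column hours_minus_absences = t['hours'] - t['absences']:
  student  hours    term  absences  hours_minus_absences
0     Amy     12  Summer         9                     3
1     Amy     32  Spring         7                    25
2     Amy     24    Fall        10                    14
3     Eli     33  Spring         7                    26
4     Eli     15  Summer         9                     6
5     Eli     27  Spring         7                    20
6     Eli     20    Fall        10                    10
7     Amy      7  Summer         9                    -2
8     Kai      6  Summer         9                    -3
9     Yui     32  Summer         9                    23
group by student, min of hours_minus_absences:
         hours_minus_absences
student                      
Amy                        -2
Eli                         6
Kai                        -3
Yui                        23
take 2 rows with smallest hours_minus_absences:
         hours_minus_absences
student                      
Kai                        -3
Amy                        -2
add column scaled = t['hours_minus_absences'] * 5:
         hours_minus_absences  scaled
student                              
Kai                        -3     -15
Amy                        -2     -10
Taking the value at row 'Amy', column 'scaled' gives -10.

-10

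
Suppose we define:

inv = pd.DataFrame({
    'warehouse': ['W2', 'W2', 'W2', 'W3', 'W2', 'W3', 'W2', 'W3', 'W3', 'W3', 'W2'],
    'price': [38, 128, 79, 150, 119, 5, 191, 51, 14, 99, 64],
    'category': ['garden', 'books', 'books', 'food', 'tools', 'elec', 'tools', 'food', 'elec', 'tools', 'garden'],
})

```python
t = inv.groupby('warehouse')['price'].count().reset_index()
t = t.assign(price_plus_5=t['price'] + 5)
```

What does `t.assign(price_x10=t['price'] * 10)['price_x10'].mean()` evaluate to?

group by warehouse, count of price:
warehouse
W2    6
W3    5
Name: price, dtype: int64
reset_index():
  warehouse  price
0        W2      6
1        W3      5
add column price_plus_5 = t['price'] + 5:
  warehouse  price  price_plus_5
0        W2      6            11
1        W3      5            10
add column price_x10 = t['price'] * 10:
  warehouse  price  price_plus_5  price_x10
0        W2      6            11         60
1        W3      5            10         50
The mean of column 'price_x10' is 55.0.

55.0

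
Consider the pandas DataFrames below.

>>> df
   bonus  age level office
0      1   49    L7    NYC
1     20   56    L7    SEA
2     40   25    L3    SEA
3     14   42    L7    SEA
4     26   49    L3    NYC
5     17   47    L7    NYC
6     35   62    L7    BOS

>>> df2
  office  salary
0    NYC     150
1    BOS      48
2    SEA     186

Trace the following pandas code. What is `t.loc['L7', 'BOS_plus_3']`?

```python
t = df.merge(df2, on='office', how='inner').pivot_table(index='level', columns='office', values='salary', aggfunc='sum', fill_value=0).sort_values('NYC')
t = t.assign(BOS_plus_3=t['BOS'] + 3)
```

51

merge on 'office' (how='inner') → 7 rows:
   bonus  age level office  salary
0      1   49    L7    NYC     150
1     20   56    L7    SEA     186
2     40   25    L3    SEA     186
3     14   42    L7    SEA     186
4     26   49    L3    NYC     150
5     17   47    L7    NYC     150
6     35   62    L7    BOS      48
pivot: rows=level, cols=office, sum(salary):
office  BOS  NYC  SEA
level                
L3        0  150  186
L7       48  300  372
sort by NYC:
office  BOS  NYC  SEA
level                
L3        0  150  186
L7       48  300  372
add column BOS_plus_3 = t['BOS'] + 3:
office  BOS  NYC  SEA  BOS_plus_3
level                            
L3        0  150  186           3
L7       48  300  372          51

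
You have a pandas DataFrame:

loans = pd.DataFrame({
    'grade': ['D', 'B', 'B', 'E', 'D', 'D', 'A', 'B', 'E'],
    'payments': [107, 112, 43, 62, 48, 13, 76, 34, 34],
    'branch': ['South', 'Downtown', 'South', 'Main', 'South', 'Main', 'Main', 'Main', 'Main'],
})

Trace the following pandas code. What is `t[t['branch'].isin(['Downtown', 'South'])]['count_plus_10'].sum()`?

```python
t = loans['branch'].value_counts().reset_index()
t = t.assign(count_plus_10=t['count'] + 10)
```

24

value_counts of branch:
branch
Main        5
South       3
Downtown    1
Name: count, dtype: int64
reset_index():
     branch  count
0      Main      5
1     South      3
2  Downtown      1
add column count_plus_10 = t['count'] + 10:
     branch  count  count_plus_10
0      Main      5             15
1     South      3             13
2  Downtown      1             11
filter rows where branch in ['Downtown', 'South']:
     branch  count  count_plus_10
1     South      3             13
2  Downtown      1             11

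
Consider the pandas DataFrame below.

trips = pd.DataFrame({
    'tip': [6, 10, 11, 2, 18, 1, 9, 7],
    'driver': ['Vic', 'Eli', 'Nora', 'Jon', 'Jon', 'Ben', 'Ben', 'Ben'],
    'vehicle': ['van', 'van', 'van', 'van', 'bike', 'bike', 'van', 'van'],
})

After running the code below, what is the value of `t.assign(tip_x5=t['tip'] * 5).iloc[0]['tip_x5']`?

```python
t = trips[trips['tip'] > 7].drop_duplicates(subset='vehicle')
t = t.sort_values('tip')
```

50

filter rows where tip > 7:
   tip driver vehicle
1   10    Eli     van
2   11   Nora     van
4   18    Jon    bike
6    9    Ben     van
drop duplicate vehicle (keep=first):
   tip driver vehicle
1   10    Eli     van
4   18    Jon    bike
sort by tip:
   tip driver vehicle
1   10    Eli     van
4   18    Jon    bike
add column tip_x5 = t['tip'] * 5:
   tip driver vehicle  tip_x5
1   10    Eli     van      50
4   18    Jon    bike      90
Finally, value at position 0, column 'tip_x5' = 50.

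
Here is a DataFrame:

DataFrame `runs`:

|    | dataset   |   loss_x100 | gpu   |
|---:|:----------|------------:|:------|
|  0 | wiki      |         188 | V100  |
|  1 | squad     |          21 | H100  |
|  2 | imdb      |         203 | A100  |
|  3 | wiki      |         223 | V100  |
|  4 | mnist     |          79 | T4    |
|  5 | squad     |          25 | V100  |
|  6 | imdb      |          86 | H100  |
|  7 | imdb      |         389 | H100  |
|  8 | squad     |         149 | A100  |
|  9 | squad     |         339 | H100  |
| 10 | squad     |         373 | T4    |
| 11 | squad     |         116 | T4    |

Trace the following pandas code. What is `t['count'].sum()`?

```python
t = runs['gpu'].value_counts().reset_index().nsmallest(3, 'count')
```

value_counts of gpu:
gpu
H100    4
V100    3
T4      3
A100    2
Name: count, dtype: int64
reset_index():
    gpu  count
0  H100      4
1  V100      3
2    T4      3
3  A100      2
take 3 rows with smallest count:
    gpu  count
3  A100      2
1  V100      3
2    T4      3
So sum() = 8.

8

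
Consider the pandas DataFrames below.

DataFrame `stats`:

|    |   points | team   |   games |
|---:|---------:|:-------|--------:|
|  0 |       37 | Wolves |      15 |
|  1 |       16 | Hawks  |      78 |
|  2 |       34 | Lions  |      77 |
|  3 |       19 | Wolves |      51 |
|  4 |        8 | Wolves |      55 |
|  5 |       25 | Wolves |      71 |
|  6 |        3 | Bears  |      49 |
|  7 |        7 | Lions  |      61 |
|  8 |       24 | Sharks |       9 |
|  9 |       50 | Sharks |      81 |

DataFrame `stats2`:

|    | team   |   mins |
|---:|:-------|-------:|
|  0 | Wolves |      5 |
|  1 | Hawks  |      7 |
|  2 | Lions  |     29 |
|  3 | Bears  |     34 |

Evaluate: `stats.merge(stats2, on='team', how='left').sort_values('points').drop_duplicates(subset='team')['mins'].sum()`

merge on 'team' (how='left') → 10 rows:
   points    team  games  mins
0      37  Wolves     15   5.0
1      16   Hawks     78   7.0
2      34   Lions     77  29.0
3      19  Wolves     51   5.0
4       8  Wolves     55   5.0
5      25  Wolves     71   5.0
6       3   Bears     49  34.0
7       7   Lions     61  29.0
8      24  Sharks      9   NaN
9      50  Sharks     81   NaN
sort by points:
   points    team  games  mins
6       3   Bears     49  34.0
7       7   Lions     61  29.0
4       8  Wolves     55   5.0
1      16   Hawks     78   7.0
3      19  Wolves     51   5.0
8      24  Sharks      9   NaN
5      25  Wolves     71   5.0
2      34   Lions     77  29.0
0      37  Wolves     15   5.0
9      50  Sharks     81   NaN
drop duplicate team (keep=first):
   points    team  games  mins
6       3   Bears     49  34.0
7       7   Lions     61  29.0
4       8  Wolves     55   5.0
1      16   Hawks     78   7.0
8      24  Sharks      9   NaN
Reading off the sum of column 'mins', we get 75.0.

75.0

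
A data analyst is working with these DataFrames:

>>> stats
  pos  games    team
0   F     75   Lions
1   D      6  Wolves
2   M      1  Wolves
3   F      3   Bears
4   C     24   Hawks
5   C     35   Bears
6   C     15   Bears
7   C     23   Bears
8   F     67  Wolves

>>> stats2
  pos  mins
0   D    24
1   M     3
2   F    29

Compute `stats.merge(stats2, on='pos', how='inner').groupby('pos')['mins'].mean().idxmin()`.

M

merge on 'pos' (how='inner') → 5 rows:
  pos  games    team  mins
0   F     75   Lions    29
1   D      6  Wolves    24
2   M      1  Wolves     3
3   F      3   Bears    29
4   F     67  Wolves    29
group by pos, mean of mins:
pos
D    24.0
F    29.0
M     3.0
Name: mins, dtype: float64
Reading off the label with the smallest value, we get M.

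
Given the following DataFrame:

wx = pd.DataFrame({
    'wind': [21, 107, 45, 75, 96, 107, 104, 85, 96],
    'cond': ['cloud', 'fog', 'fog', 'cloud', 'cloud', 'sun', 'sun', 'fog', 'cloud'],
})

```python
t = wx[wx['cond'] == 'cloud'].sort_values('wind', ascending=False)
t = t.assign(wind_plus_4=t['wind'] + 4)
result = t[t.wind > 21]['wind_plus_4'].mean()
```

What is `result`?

filter rows where cond == 'cloud':
   wind   cond
0    21  cloud
3    75  cloud
4    96  cloud
8    96  cloud
sort by wind descending:
   wind   cond
4    96  cloud
8    96  cloud
3    75  cloud
0    21  cloud
add column wind_plus_4 = t['wind'] + 4:
   wind   cond  wind_plus_4
4    96  cloud          100
8    96  cloud          100
3    75  cloud           79
0    21  cloud           25
filter rows where wind > 21:
   wind   cond  wind_plus_4
4    96  cloud          100
8    96  cloud          100
3    75  cloud           79
The mean of column 'wind_plus_4' is 93.0.

93.0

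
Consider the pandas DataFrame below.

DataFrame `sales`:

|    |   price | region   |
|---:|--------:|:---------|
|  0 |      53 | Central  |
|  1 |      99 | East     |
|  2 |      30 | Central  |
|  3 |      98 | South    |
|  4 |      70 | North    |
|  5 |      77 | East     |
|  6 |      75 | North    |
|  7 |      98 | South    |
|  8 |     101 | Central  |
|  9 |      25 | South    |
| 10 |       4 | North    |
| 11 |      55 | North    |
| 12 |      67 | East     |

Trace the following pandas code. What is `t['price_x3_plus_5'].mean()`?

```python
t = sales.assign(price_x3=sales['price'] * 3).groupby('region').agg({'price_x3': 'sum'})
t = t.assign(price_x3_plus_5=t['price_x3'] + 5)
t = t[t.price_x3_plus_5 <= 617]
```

587.0

add column price_x3 = sales['price'] * 3:
    price   region  price_x3
0      53  Central       159
1      99     East       297
2      30  Central        90
3      98    South       294
4      70    North       210
5      77     East       231
6      75    North       225
7      98    South       294
8     101  Central       303
9      25    South        75
10      4    North        12
11     55    North       165
12     67     East       201
group by region, sum of price_x3:
         price_x3
region           
Central       552
East          729
North         612
South         663
add column price_x3_plus_5 = t['price_x3'] + 5:
         price_x3  price_x3_plus_5
region                            
Central       552              557
East          729              734
North         612              617
South         663              668
filter rows where price_x3_plus_5 <= 617:
         price_x3  price_x3_plus_5
region                            
Central       552              557
North         612              617
Then the mean of column 'price_x3_plus_5': 587.0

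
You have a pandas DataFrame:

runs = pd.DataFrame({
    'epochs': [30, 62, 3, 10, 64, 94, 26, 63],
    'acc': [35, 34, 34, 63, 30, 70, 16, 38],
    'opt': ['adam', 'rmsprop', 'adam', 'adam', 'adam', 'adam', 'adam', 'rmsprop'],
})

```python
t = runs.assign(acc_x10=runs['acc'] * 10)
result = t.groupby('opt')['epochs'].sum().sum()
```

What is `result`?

add column acc_x10 = runs['acc'] * 10:
   epochs  acc      opt  acc_x10
0      30   35     adam      350
1      62   34  rmsprop      340
2       3   34     adam      340
3      10   63     adam      630
4      64   30     adam      300
5      94   70     adam      700
6      26   16     adam      160
7      63   38  rmsprop      380
group by opt, sum of epochs:
opt
adam       227
rmsprop    125
Name: epochs, dtype: int64

352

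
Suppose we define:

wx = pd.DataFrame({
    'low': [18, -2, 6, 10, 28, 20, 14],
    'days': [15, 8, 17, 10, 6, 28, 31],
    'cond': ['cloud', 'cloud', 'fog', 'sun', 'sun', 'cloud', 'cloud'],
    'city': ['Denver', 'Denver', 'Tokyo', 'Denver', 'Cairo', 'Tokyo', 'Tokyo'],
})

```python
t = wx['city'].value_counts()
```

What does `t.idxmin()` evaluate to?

Cairo

value_counts of city:
city
Denver    3
Tokyo     3
Cairo     1
Name: count, dtype: int64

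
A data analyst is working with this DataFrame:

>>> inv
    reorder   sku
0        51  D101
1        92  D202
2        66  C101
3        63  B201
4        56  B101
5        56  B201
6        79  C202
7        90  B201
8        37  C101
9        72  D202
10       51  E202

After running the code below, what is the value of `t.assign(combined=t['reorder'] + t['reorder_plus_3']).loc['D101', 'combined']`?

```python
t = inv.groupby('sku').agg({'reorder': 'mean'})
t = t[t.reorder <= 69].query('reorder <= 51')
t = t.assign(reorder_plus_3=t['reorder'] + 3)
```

group by sku, mean of reorder:
        reorder
sku            
B101  56.000000
B201  69.666667
C101  51.500000
C202  79.000000
D101  51.000000
D202  82.000000
E202  51.000000
filter rows where reorder <= 69:
      reorder
sku          
B101     56.0
C101     51.5
D101     51.0
E202     51.0
filter rows where reorder <= 51:
      reorder
sku          
D101     51.0
E202     51.0
add column reorder_plus_3 = t['reorder'] + 3:
      reorder  reorder_plus_3
sku                          
D101     51.0            54.0
E202     51.0            54.0
add column combined = t['reorder'] + t['reorder_plus_3']:
      reorder  reorder_plus_3  combined
sku                                    
D101     51.0            54.0     105.0
E202     51.0            54.0     105.0

105.0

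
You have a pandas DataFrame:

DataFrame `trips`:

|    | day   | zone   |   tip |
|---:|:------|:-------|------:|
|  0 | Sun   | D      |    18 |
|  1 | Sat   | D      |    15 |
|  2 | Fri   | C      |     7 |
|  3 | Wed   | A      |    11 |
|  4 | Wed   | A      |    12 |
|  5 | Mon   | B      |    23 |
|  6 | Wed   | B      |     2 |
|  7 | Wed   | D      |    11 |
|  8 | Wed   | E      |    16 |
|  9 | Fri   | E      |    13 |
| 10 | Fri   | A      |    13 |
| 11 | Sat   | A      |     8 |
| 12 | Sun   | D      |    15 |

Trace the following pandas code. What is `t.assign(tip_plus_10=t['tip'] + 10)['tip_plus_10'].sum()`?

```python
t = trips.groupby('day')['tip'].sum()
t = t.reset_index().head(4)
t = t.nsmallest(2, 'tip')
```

group by day, sum of tip:
day
Fri    33
Mon    23
Sat    23
Sun    33
Wed    52
Name: tip, dtype: int64
reset_index():
   day  tip
0  Fri   33
1  Mon   23
2  Sat   23
3  Sun   33
4  Wed   52
take first 4 rows:
   day  tip
0  Fri   33
1  Mon   23
2  Sat   23
3  Sun   33
take 2 rows with smallest tip:
   day  tip
1  Mon   23
2  Sat   23
add column tip_plus_10 = t['tip'] + 10:
   day  tip  tip_plus_10
1  Mon   23           33
2  Sat   23           33

66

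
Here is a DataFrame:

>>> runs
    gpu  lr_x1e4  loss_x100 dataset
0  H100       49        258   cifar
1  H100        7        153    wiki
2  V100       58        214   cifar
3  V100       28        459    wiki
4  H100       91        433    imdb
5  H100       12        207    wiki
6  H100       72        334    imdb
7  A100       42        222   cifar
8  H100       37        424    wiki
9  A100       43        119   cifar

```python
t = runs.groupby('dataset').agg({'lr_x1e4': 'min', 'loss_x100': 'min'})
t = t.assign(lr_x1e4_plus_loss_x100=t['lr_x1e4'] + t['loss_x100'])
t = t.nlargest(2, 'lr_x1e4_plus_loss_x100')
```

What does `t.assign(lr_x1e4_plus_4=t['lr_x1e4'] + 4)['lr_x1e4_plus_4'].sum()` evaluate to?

122

group by dataset: min(lr_x1e4), min(loss_x100):
         lr_x1e4  loss_x100
dataset                    
cifar         42        119
imdb          72        334
wiki           7        153
add column lr_x1e4_plus_loss_x100 = t['lr_x1e4'] + t['loss_x100']:
         lr_x1e4  loss_x100  lr_x1e4_plus_loss_x100
dataset                                            
cifar         42        119                     161
imdb          72        334                     406
wiki           7        153                     160
take 2 rows with largest lr_x1e4_plus_loss_x100:
         lr_x1e4  loss_x100  lr_x1e4_plus_loss_x100
dataset                                            
imdb          72        334                     406
cifar         42        119                     161
add column lr_x1e4_plus_4 = t['lr_x1e4'] + 4:
         lr_x1e4  loss_x100  lr_x1e4_plus_loss_x100  lr_x1e4_plus_4
dataset                                                            
imdb          72        334                     406              76
cifar         42        119                     161              46
The sum of column 'lr_x1e4_plus_4' is 122.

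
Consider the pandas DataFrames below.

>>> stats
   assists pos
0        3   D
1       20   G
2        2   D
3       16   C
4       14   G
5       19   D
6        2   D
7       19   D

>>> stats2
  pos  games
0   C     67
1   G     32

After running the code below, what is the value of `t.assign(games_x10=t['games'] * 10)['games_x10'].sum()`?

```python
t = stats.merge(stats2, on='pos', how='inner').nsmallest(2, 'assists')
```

merge on 'pos' (how='inner') → 3 rows:
   assists pos  games
0       20   G     32
1       16   C     67
2       14   G     32
take 2 rows with smallest assists:
   assists pos  games
2       14   G     32
1       16   C     67
add column games_x10 = t['games'] * 10:
   assists pos  games  games_x10
2       14   G     32        320
1       16   C     67        670

990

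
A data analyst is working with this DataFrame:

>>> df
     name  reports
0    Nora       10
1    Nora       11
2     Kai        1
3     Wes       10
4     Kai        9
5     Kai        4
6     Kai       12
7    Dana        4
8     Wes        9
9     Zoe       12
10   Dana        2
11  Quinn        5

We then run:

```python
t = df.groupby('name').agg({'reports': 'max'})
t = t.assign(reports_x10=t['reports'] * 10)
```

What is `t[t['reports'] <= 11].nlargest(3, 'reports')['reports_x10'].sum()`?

group by name, max of reports:
       reports
name          
Dana         4
Kai         12
Nora        11
Quinn        5
Wes         10
Zoe         12
add column reports_x10 = t['reports'] * 10:
       reports  reports_x10
name                       
Dana         4           40
Kai         12          120
Nora        11          110
Quinn        5           50
Wes         10          100
Zoe         12          120
filter rows where reports <= 11:
       reports  reports_x10
name                       
Dana         4           40
Nora        11          110
Quinn        5           50
Wes         10          100
take 3 rows with largest reports:
       reports  reports_x10
name                       
Nora        11          110
Wes         10          100
Quinn        5           50
Reading off the sum of column 'reports_x10', we get 260.

260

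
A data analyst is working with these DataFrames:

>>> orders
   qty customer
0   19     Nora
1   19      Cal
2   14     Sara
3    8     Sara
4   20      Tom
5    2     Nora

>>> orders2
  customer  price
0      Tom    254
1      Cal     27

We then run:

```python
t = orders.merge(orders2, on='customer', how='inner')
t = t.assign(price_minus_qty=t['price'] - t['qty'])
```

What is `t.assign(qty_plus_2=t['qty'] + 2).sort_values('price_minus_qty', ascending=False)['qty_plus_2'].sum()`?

merge on 'customer' (how='inner') → 2 rows:
   qty customer  price
0   19      Cal     27
1   20      Tom    254
add column price_minus_qty = t['price'] - t['qty']:
   qty customer  price  price_minus_qty
0   19      Cal     27                8
1   20      Tom    254              234
add column qty_plus_2 = t['qty'] + 2:
   qty customer  price  price_minus_qty  qty_plus_2
0   19      Cal     27                8          21
1   20      Tom    254              234          22
sort by price_minus_qty descending:
   qty customer  price  price_minus_qty  qty_plus_2
1   20      Tom    254              234          22
0   19      Cal     27                8          21

43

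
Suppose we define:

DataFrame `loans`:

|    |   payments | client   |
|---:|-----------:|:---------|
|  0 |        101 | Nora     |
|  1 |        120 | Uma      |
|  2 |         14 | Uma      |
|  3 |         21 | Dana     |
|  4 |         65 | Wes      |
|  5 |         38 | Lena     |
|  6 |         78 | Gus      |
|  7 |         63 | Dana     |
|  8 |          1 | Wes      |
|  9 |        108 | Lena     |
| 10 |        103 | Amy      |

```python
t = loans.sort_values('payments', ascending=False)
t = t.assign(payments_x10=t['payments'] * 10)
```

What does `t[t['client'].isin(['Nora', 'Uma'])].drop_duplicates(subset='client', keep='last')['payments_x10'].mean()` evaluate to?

575.0

sort by payments descending:
    payments client
1        120    Uma
9        108   Lena
10       103    Amy
0        101   Nora
6         78    Gus
4         65    Wes
7         63   Dana
5         38   Lena
3         21   Dana
2         14    Uma
8          1    Wes
add column payments_x10 = t['payments'] * 10:
    payments client  payments_x10
1        120    Uma          1200
9        108   Lena          1080
10       103    Amy          1030
0        101   Nora          1010
6         78    Gus           780
4         65    Wes           650
7         63   Dana           630
5         38   Lena           380
3         21   Dana           210
2         14    Uma           140
8          1    Wes            10
filter rows where client in ['Nora', 'Uma']:
   payments client  payments_x10
1       120    Uma          1200
0       101   Nora          1010
2        14    Uma           140
drop duplicate client (keep=last):
   payments client  payments_x10
0       101   Nora          1010
2        14    Uma           140
Taking the mean of column 'payments_x10' gives 575.0.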